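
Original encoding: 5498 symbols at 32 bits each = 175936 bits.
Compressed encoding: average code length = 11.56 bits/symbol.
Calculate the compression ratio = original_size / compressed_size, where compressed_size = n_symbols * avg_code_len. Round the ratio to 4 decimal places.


original_size = n_symbols * orig_bits = 5498 * 32 = 175936 bits
compressed_size = n_symbols * avg_code_len = 5498 * 11.56 = 63556.88 bits
ratio = original_size / compressed_size = 175936 / 63556.88 = 2.7682

Compression ratio = 2.7682


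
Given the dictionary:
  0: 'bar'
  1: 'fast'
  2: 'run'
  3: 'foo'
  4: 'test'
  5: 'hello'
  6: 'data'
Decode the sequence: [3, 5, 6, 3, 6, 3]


Look up each index in the dictionary:
  3 -> 'foo'
  5 -> 'hello'
  6 -> 'data'
  3 -> 'foo'
  6 -> 'data'
  3 -> 'foo'

Decoded: "foo hello data foo data foo"


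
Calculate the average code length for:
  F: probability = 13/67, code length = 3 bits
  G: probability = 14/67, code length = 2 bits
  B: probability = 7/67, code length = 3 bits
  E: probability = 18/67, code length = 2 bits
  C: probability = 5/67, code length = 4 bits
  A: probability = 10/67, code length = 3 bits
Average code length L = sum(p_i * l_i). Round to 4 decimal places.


Weighted contributions p_i * l_i:
  F: (13/67) * 3 = 39/67
  G: (14/67) * 2 = 28/67
  B: (7/67) * 3 = 21/67
  E: (18/67) * 2 = 36/67
  C: (5/67) * 4 = 20/67
  A: (10/67) * 3 = 30/67
Sum = (39 + 28 + 21 + 36 + 20 + 30)/67 = 174/67

L = 174/67 = 2.5970 bits/symbol


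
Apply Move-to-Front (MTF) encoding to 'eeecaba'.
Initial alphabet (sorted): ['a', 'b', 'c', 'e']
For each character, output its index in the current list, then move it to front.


MTF encoding:
'e': index 3 in ['a', 'b', 'c', 'e'] -> ['e', 'a', 'b', 'c']
'e': index 0 in ['e', 'a', 'b', 'c'] -> ['e', 'a', 'b', 'c']
'e': index 0 in ['e', 'a', 'b', 'c'] -> ['e', 'a', 'b', 'c']
'c': index 3 in ['e', 'a', 'b', 'c'] -> ['c', 'e', 'a', 'b']
'a': index 2 in ['c', 'e', 'a', 'b'] -> ['a', 'c', 'e', 'b']
'b': index 3 in ['a', 'c', 'e', 'b'] -> ['b', 'a', 'c', 'e']
'a': index 1 in ['b', 'a', 'c', 'e'] -> ['a', 'b', 'c', 'e']


Output: [3, 0, 0, 3, 2, 3, 1]


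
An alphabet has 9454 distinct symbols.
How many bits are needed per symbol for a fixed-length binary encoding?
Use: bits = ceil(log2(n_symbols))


log2(9454) = 13.2067
Bracket: 2^13 = 8192 < 9454 <= 2^14 = 16384
So ceil(log2(9454)) = 14

bits = ceil(log2(9454)) = ceil(13.2067) = 14 bits


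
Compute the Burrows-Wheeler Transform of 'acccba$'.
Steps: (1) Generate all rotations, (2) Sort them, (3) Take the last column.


Rotations (sorted):
  0: $acccba -> last char: a
  1: a$acccb -> last char: b
  2: acccba$ -> last char: $
  3: ba$accc -> last char: c
  4: cba$acc -> last char: c
  5: ccba$ac -> last char: c
  6: cccba$a -> last char: a


BWT = ab$ccca


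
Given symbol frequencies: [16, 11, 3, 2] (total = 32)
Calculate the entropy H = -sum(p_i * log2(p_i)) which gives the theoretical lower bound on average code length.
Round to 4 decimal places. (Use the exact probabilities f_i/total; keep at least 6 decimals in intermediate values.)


Per-symbol terms -p_i * log2(p_i) with p_i = f_i/32:
  p = 16/32 = 0.500000: log2(p) = -1.000000, -p*log2(p) = 0.500000
  p = 11/32 = 0.343750: log2(p) = -1.540568, -p*log2(p) = 0.529570
  p = 3/32 = 0.093750: log2(p) = -3.415037, -p*log2(p) = 0.320160
  p = 2/32 = 0.062500: log2(p) = -4.000000, -p*log2(p) = 0.250000
H = 0.500000 + 0.529570 + 0.320160 + 0.250000 = 1.599730

H = 1.5997 bits/symbol


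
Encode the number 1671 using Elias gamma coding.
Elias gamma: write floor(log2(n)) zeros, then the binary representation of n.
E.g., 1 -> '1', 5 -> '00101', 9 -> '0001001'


num_bits = floor(log2(1671)) + 1 = 11
leading_zeros = num_bits - 1 = 10
binary(1671) = 11010000111

Elias gamma(1671) = '0000000000' + '11010000111' = 000000000011010000111 (21 bits)


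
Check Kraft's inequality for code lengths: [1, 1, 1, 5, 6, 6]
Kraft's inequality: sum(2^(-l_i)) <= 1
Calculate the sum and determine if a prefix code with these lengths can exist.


Sum = 2^(-1) + 2^(-1) + 2^(-1) + 2^(-5) + 2^(-6) + 2^(-6)
    = 0.5 + 0.5 + 0.5 + 0.03125 + 0.015625 + 0.015625
    = 100/64 = 1.5625
Since 1.5625 > 1, Kraft's inequality is NOT satisfied.
A prefix code with these lengths CANNOT exist.

Kraft sum = 1.5625. Not satisfied.


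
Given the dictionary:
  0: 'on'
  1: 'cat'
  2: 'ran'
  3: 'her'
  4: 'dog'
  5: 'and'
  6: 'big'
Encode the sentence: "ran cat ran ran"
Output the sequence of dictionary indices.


Look up each word in the dictionary:
  'ran' -> 2
  'cat' -> 1
  'ran' -> 2
  'ran' -> 2

Encoded: [2, 1, 2, 2]


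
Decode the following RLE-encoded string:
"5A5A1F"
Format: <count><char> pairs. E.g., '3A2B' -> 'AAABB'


Expanding each <count><char> pair:
  5A -> 'AAAAA'
  5A -> 'AAAAA'
  1F -> 'F'

Decoded = AAAAAAAAAAF


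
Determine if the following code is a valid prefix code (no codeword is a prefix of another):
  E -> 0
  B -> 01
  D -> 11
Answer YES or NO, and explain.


Checking each pair (does one codeword prefix another?):
  E='0' vs B='01': prefix -- VIOLATION

NO -- this is NOT a valid prefix code. E (0) is a prefix of B (01).


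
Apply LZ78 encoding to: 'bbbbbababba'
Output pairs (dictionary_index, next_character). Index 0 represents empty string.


LZ78 encoding steps:
Dictionary: {0: ''}
Step 1: w='' (idx 0), next='b' -> output (0, 'b'), add 'b' as idx 1
Step 2: w='b' (idx 1), next='b' -> output (1, 'b'), add 'bb' as idx 2
Step 3: w='bb' (idx 2), next='a' -> output (2, 'a'), add 'bba' as idx 3
Step 4: w='b' (idx 1), next='a' -> output (1, 'a'), add 'ba' as idx 4
Step 5: w='bba' (idx 3), end of input -> output (3, '')


Encoded: [(0, 'b'), (1, 'b'), (2, 'a'), (1, 'a'), (3, '')]


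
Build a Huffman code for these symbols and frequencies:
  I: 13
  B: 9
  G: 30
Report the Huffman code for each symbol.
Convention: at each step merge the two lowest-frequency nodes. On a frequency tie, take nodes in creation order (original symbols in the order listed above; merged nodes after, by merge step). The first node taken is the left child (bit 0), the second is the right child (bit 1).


Huffman tree construction:
Step 1: Merge B(9) + I(13) = 22
Step 2: Merge (B+I)(22) + G(30) = 52
Read each symbol's code off the tree from the root (left child = 0, right child = 1).

Codes:
  I: 01 (length 2)
  B: 00 (length 2)
  G: 1 (length 1)
Average code length: 74/52 = 1.4231 bits/symbol


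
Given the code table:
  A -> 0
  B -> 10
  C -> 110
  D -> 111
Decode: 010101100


Decoding:
0 -> A
10 -> B
10 -> B
110 -> C
0 -> A


Result: ABBCA


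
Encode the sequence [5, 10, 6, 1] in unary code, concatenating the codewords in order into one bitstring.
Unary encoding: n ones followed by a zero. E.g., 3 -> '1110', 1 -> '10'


Encode each number as n ones followed by a terminating 0:
  5 -> 111110 (6 bits)
  10 -> 11111111110 (11 bits)
  6 -> 1111110 (7 bits)
  1 -> 10 (2 bits)
Total length = 6 + 11 + 7 + 2 = 26 bits.

Unary([5, 10, 6, 1]) = 11111011111111110111111010 (26 bits)


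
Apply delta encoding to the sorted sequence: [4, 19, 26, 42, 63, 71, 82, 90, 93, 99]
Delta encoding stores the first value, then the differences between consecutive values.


First value: 4
Deltas:
  19 - 4 = 15
  26 - 19 = 7
  42 - 26 = 16
  63 - 42 = 21
  71 - 63 = 8
  82 - 71 = 11
  90 - 82 = 8
  93 - 90 = 3
  99 - 93 = 6


Delta encoded: [4, 15, 7, 16, 21, 8, 11, 8, 3, 6]


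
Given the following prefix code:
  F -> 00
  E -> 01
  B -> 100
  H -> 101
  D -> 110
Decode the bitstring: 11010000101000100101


Decoding step by step:
Bits 110 -> D
Bits 100 -> B
Bits 00 -> F
Bits 101 -> H
Bits 00 -> F
Bits 01 -> E
Bits 00 -> F
Bits 101 -> H


Decoded message: DBFHFEFH


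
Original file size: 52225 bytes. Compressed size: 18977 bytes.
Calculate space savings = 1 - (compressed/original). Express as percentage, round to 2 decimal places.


ratio = compressed/original = 18977/52225 = 0.36337
savings = 1 - ratio = 1 - 0.36337 = 0.63663
as a percentage: 0.63663 * 100 = 63.66%

Space savings = 1 - 18977/52225 = 63.66%


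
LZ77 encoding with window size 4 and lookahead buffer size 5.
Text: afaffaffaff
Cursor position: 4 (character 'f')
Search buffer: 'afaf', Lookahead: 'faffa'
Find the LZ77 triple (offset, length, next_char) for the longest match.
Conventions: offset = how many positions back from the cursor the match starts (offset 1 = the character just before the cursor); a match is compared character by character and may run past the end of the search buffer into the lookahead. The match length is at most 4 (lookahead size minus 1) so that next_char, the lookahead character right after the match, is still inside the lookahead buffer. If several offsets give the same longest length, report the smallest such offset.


Try each offset into the search buffer:
  offset=1 (pos 3, char 'f'): match length 1
  offset=2 (pos 2, char 'a'): match length 0
  offset=3 (pos 1, char 'f'): match length 4
  offset=4 (pos 0, char 'a'): match length 0
Longest match has length 4 at offset 3.
next_char = character at position 4 + 4 = 8 -> 'a'

Best match: offset=3, length=4 (matching 'faff' starting at position 1)
LZ77 triple: (3, 4, 'a')


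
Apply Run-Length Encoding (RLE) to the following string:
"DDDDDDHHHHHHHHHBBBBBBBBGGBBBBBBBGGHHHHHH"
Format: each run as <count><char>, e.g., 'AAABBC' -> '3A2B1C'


Scanning runs left to right:
  i=0: run of 'D' x 6 -> '6D'
  i=6: run of 'H' x 9 -> '9H'
  i=15: run of 'B' x 8 -> '8B'
  i=23: run of 'G' x 2 -> '2G'
  i=25: run of 'B' x 7 -> '7B'
  i=32: run of 'G' x 2 -> '2G'
  i=34: run of 'H' x 6 -> '6H'

RLE = 6D9H8B2G7B2G6H


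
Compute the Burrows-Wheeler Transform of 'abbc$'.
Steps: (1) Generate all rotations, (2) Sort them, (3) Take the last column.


Rotations (sorted):
  0: $abbc -> last char: c
  1: abbc$ -> last char: $
  2: bbc$a -> last char: a
  3: bc$ab -> last char: b
  4: c$abb -> last char: b


BWT = c$abb


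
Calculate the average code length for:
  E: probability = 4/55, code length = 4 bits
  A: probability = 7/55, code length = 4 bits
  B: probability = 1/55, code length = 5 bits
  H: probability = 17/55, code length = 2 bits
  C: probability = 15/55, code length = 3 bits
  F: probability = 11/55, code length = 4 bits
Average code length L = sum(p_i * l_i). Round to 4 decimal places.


Weighted contributions p_i * l_i:
  E: (4/55) * 4 = 16/55
  A: (7/55) * 4 = 28/55
  B: (1/55) * 5 = 5/55
  H: (17/55) * 2 = 34/55
  C: (15/55) * 3 = 45/55
  F: (11/55) * 4 = 44/55
Sum = (16 + 28 + 5 + 34 + 45 + 44)/55 = 172/55

L = 172/55 = 3.1273 bits/symbol


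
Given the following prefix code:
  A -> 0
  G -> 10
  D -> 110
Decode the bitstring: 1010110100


Decoding step by step:
Bits 10 -> G
Bits 10 -> G
Bits 110 -> D
Bits 10 -> G
Bits 0 -> A


Decoded message: GGDGA


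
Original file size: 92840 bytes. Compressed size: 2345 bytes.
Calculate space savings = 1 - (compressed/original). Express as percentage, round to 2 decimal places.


ratio = compressed/original = 2345/92840 = 0.025259
savings = 1 - ratio = 1 - 0.025259 = 0.974741
as a percentage: 0.974741 * 100 = 97.47%

Space savings = 1 - 2345/92840 = 97.47%


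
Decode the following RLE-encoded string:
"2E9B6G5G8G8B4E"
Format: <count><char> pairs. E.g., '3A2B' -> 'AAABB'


Expanding each <count><char> pair:
  2E -> 'EE'
  9B -> 'BBBBBBBBB'
  6G -> 'GGGGGG'
  5G -> 'GGGGG'
  8G -> 'GGGGGGGG'
  8B -> 'BBBBBBBB'
  4E -> 'EEEE'

Decoded = EEBBBBBBBBBGGGGGGGGGGGGGGGGGGGBBBBBBBBEEEE


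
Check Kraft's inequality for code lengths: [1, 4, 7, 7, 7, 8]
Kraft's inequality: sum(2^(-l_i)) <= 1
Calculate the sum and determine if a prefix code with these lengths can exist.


Sum = 2^(-1) + 2^(-4) + 2^(-7) + 2^(-7) + 2^(-7) + 2^(-8)
    = 0.5 + 0.0625 + 0.0078125 + 0.0078125 + 0.0078125 + 0.00390625
    = 151/256 = 0.58984375
Since 0.58984375 <= 1, Kraft's inequality IS satisfied.
A prefix code with these lengths CAN exist.

Kraft sum = 0.58984375. Satisfied.


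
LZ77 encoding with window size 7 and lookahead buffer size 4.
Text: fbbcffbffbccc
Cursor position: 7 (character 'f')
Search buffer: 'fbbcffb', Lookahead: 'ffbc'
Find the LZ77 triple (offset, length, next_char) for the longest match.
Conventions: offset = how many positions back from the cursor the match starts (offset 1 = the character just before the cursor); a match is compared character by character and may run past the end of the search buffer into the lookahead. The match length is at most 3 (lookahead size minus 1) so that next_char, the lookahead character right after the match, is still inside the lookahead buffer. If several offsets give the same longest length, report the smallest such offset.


Try each offset into the search buffer:
  offset=1 (pos 6, char 'b'): match length 0
  offset=2 (pos 5, char 'f'): match length 1
  offset=3 (pos 4, char 'f'): match length 3
  offset=4 (pos 3, char 'c'): match length 0
  offset=5 (pos 2, char 'b'): match length 0
  offset=6 (pos 1, char 'b'): match length 0
  offset=7 (pos 0, char 'f'): match length 1
Longest match has length 3 at offset 3.
next_char = character at position 7 + 3 = 10 -> 'c'

Best match: offset=3, length=3 (matching 'ffb' starting at position 4)
LZ77 triple: (3, 3, 'c')


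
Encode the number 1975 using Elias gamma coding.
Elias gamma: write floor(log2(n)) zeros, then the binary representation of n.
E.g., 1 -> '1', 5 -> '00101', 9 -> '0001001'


num_bits = floor(log2(1975)) + 1 = 11
leading_zeros = num_bits - 1 = 10
binary(1975) = 11110110111

Elias gamma(1975) = '0000000000' + '11110110111' = 000000000011110110111 (21 bits)


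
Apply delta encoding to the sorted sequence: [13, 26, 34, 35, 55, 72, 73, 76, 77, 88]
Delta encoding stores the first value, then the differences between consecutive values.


First value: 13
Deltas:
  26 - 13 = 13
  34 - 26 = 8
  35 - 34 = 1
  55 - 35 = 20
  72 - 55 = 17
  73 - 72 = 1
  76 - 73 = 3
  77 - 76 = 1
  88 - 77 = 11


Delta encoded: [13, 13, 8, 1, 20, 17, 1, 3, 1, 11]


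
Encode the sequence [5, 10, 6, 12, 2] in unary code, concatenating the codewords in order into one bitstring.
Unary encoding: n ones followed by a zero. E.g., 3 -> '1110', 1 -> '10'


Encode each number as n ones followed by a terminating 0:
  5 -> 111110 (6 bits)
  10 -> 11111111110 (11 bits)
  6 -> 1111110 (7 bits)
  12 -> 1111111111110 (13 bits)
  2 -> 110 (3 bits)
Total length = 6 + 11 + 7 + 13 + 3 = 40 bits.

Unary([5, 10, 6, 12, 2]) = 1111101111111111011111101111111111110110 (40 bits)


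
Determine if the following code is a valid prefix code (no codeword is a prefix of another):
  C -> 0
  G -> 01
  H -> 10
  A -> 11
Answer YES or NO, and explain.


Checking each pair (does one codeword prefix another?):
  C='0' vs G='01': prefix -- VIOLATION

NO -- this is NOT a valid prefix code. C (0) is a prefix of G (01).


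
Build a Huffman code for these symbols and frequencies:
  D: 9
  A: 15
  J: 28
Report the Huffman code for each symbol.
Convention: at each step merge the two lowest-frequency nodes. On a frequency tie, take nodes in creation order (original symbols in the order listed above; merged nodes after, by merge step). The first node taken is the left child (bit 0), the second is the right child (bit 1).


Huffman tree construction:
Step 1: Merge D(9) + A(15) = 24
Step 2: Merge (D+A)(24) + J(28) = 52
Read each symbol's code off the tree from the root (left child = 0, right child = 1).

Codes:
  D: 00 (length 2)
  A: 01 (length 2)
  J: 1 (length 1)
Average code length: 76/52 = 1.4615 bits/symbol


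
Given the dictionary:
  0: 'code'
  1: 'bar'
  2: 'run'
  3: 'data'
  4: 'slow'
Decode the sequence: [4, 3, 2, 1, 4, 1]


Look up each index in the dictionary:
  4 -> 'slow'
  3 -> 'data'
  2 -> 'run'
  1 -> 'bar'
  4 -> 'slow'
  1 -> 'bar'

Decoded: "slow data run bar slow bar"


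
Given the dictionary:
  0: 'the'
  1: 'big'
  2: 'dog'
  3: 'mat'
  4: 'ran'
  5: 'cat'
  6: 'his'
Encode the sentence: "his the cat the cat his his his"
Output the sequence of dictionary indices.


Look up each word in the dictionary:
  'his' -> 6
  'the' -> 0
  'cat' -> 5
  'the' -> 0
  'cat' -> 5
  'his' -> 6
  'his' -> 6
  'his' -> 6

Encoded: [6, 0, 5, 0, 5, 6, 6, 6]


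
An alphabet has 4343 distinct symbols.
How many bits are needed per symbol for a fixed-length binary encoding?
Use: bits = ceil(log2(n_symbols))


log2(4343) = 12.0845
Bracket: 2^12 = 4096 < 4343 <= 2^13 = 8192
So ceil(log2(4343)) = 13

bits = ceil(log2(4343)) = ceil(12.0845) = 13 bits


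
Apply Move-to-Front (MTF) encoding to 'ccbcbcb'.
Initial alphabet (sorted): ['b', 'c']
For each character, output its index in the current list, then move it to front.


MTF encoding:
'c': index 1 in ['b', 'c'] -> ['c', 'b']
'c': index 0 in ['c', 'b'] -> ['c', 'b']
'b': index 1 in ['c', 'b'] -> ['b', 'c']
'c': index 1 in ['b', 'c'] -> ['c', 'b']
'b': index 1 in ['c', 'b'] -> ['b', 'c']
'c': index 1 in ['b', 'c'] -> ['c', 'b']
'b': index 1 in ['c', 'b'] -> ['b', 'c']


Output: [1, 0, 1, 1, 1, 1, 1]


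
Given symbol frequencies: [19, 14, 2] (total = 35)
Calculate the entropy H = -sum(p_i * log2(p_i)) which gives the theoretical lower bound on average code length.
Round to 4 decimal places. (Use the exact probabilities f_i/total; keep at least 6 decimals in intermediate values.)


Per-symbol terms -p_i * log2(p_i) with p_i = f_i/35:
  p = 19/35 = 0.542857: log2(p) = -0.881356, -p*log2(p) = 0.478450
  p = 14/35 = 0.400000: log2(p) = -1.321928, -p*log2(p) = 0.528771
  p = 2/35 = 0.057143: log2(p) = -4.129283, -p*log2(p) = 0.235959
H = 0.478450 + 0.528771 + 0.235959 = 1.243180

H = 1.2432 bits/symbol


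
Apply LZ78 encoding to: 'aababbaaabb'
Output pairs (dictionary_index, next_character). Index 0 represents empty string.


LZ78 encoding steps:
Dictionary: {0: ''}
Step 1: w='' (idx 0), next='a' -> output (0, 'a'), add 'a' as idx 1
Step 2: w='a' (idx 1), next='b' -> output (1, 'b'), add 'ab' as idx 2
Step 3: w='ab' (idx 2), next='b' -> output (2, 'b'), add 'abb' as idx 3
Step 4: w='a' (idx 1), next='a' -> output (1, 'a'), add 'aa' as idx 4
Step 5: w='abb' (idx 3), end of input -> output (3, '')


Encoded: [(0, 'a'), (1, 'b'), (2, 'b'), (1, 'a'), (3, '')]


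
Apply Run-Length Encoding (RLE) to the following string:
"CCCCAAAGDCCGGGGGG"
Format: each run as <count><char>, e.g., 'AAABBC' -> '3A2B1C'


Scanning runs left to right:
  i=0: run of 'C' x 4 -> '4C'
  i=4: run of 'A' x 3 -> '3A'
  i=7: run of 'G' x 1 -> '1G'
  i=8: run of 'D' x 1 -> '1D'
  i=9: run of 'C' x 2 -> '2C'
  i=11: run of 'G' x 6 -> '6G'

RLE = 4C3A1G1D2C6G


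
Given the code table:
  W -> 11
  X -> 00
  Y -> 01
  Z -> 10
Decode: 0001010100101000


Decoding:
00 -> X
01 -> Y
01 -> Y
01 -> Y
00 -> X
10 -> Z
10 -> Z
00 -> X


Result: XYYYXZZX


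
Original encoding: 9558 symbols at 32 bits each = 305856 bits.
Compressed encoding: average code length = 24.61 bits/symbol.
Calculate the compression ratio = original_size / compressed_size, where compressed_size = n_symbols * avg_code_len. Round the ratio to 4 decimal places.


original_size = n_symbols * orig_bits = 9558 * 32 = 305856 bits
compressed_size = n_symbols * avg_code_len = 9558 * 24.61 = 235222.38 bits
ratio = original_size / compressed_size = 305856 / 235222.38 = 1.3003

Compression ratio = 1.3003


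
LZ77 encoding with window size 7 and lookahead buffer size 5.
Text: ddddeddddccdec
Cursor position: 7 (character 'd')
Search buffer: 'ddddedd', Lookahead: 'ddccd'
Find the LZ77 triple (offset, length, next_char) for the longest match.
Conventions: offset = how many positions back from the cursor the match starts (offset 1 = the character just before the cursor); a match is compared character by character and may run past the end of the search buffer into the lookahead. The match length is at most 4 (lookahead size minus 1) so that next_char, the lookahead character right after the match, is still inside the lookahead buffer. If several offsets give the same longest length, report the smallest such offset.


Try each offset into the search buffer:
  offset=1 (pos 6, char 'd'): match length 2
  offset=2 (pos 5, char 'd'): match length 2
  offset=3 (pos 4, char 'e'): match length 0
  offset=4 (pos 3, char 'd'): match length 1
  offset=5 (pos 2, char 'd'): match length 2
  offset=6 (pos 1, char 'd'): match length 2
  offset=7 (pos 0, char 'd'): match length 2
Longest match has length 2, found at offsets 1, 2, 5, 6, 7; take the smallest, offset 1.
next_char = character at position 7 + 2 = 9 -> 'c'

Best match: offset=1, length=2 (matching 'dd' starting at position 6)
LZ77 triple: (1, 2, 'c')


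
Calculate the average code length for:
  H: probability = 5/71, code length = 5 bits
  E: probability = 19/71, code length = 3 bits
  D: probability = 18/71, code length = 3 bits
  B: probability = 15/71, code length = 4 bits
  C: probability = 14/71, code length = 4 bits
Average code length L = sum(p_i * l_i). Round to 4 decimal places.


Weighted contributions p_i * l_i:
  H: (5/71) * 5 = 25/71
  E: (19/71) * 3 = 57/71
  D: (18/71) * 3 = 54/71
  B: (15/71) * 4 = 60/71
  C: (14/71) * 4 = 56/71
Sum = (25 + 57 + 54 + 60 + 56)/71 = 252/71

L = 252/71 = 3.5493 bits/symbol


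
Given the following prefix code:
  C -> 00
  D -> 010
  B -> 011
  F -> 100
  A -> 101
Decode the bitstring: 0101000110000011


Decoding step by step:
Bits 010 -> D
Bits 100 -> F
Bits 011 -> B
Bits 00 -> C
Bits 00 -> C
Bits 011 -> B


Decoded message: DFBCCB


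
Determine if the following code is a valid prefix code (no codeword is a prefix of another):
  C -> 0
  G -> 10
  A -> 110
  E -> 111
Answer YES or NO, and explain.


Checking each pair (does one codeword prefix another?):
  C='0' vs G='10': no prefix
  C='0' vs A='110': no prefix
  C='0' vs E='111': no prefix
  G='10' vs C='0': no prefix
  G='10' vs A='110': no prefix
  G='10' vs E='111': no prefix
  A='110' vs C='0': no prefix
  A='110' vs G='10': no prefix
  A='110' vs E='111': no prefix
  E='111' vs C='0': no prefix
  E='111' vs G='10': no prefix
  E='111' vs A='110': no prefix
No violation found over all pairs.

YES -- this is a valid prefix code. No codeword is a prefix of any other codeword.


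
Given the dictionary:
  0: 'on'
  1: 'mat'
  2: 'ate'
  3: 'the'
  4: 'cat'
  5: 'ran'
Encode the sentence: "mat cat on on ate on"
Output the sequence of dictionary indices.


Look up each word in the dictionary:
  'mat' -> 1
  'cat' -> 4
  'on' -> 0
  'on' -> 0
  'ate' -> 2
  'on' -> 0

Encoded: [1, 4, 0, 0, 2, 0]


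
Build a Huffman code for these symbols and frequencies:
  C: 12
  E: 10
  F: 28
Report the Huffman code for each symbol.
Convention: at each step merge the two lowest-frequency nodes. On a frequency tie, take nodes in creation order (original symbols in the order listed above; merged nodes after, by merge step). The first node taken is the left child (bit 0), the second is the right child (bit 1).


Huffman tree construction:
Step 1: Merge E(10) + C(12) = 22
Step 2: Merge (E+C)(22) + F(28) = 50
Read each symbol's code off the tree from the root (left child = 0, right child = 1).

Codes:
  C: 01 (length 2)
  E: 00 (length 2)
  F: 1 (length 1)
Average code length: 72/50 = 1.4400 bits/symbol


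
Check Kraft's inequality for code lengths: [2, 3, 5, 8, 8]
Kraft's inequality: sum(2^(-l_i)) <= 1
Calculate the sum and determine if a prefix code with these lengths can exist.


Sum = 2^(-2) + 2^(-3) + 2^(-5) + 2^(-8) + 2^(-8)
    = 0.25 + 0.125 + 0.03125 + 0.00390625 + 0.00390625
    = 106/256 = 0.4140625
Since 0.4140625 <= 1, Kraft's inequality IS satisfied.
A prefix code with these lengths CAN exist.

Kraft sum = 0.4140625. Satisfied.


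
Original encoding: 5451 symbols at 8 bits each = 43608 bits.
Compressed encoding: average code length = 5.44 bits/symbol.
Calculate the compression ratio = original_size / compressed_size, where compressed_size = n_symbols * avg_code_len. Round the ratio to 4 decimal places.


original_size = n_symbols * orig_bits = 5451 * 8 = 43608 bits
compressed_size = n_symbols * avg_code_len = 5451 * 5.44 = 29653.44 bits
ratio = original_size / compressed_size = 43608 / 29653.44 = 1.4706

Compression ratio = 1.4706


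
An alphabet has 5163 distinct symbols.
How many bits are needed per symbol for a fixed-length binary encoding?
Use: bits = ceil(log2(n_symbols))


log2(5163) = 12.334
Bracket: 2^12 = 4096 < 5163 <= 2^13 = 8192
So ceil(log2(5163)) = 13

bits = ceil(log2(5163)) = ceil(12.334) = 13 bits


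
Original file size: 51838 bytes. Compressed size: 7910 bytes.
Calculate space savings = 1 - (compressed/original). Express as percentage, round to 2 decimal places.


ratio = compressed/original = 7910/51838 = 0.152591
savings = 1 - ratio = 1 - 0.152591 = 0.847409
as a percentage: 0.847409 * 100 = 84.74%

Space savings = 1 - 7910/51838 = 84.74%


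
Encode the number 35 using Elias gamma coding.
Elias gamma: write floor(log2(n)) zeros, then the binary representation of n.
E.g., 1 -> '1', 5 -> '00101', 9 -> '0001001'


num_bits = floor(log2(35)) + 1 = 6
leading_zeros = num_bits - 1 = 5
binary(35) = 100011

Elias gamma(35) = '00000' + '100011' = 00000100011 (11 bits)


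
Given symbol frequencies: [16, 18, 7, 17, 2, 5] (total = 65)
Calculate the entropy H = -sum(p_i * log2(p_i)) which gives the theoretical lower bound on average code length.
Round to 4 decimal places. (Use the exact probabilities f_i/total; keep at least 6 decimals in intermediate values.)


Per-symbol terms -p_i * log2(p_i) with p_i = f_i/65:
  p = 16/65 = 0.246154: log2(p) = -2.022368, -p*log2(p) = 0.497814
  p = 18/65 = 0.276923: log2(p) = -1.852443, -p*log2(p) = 0.512984
  p = 7/65 = 0.107692: log2(p) = -3.215013, -p*log2(p) = 0.346232
  p = 17/65 = 0.261538: log2(p) = -1.934905, -p*log2(p) = 0.506052
  p = 2/65 = 0.030769: log2(p) = -5.022368, -p*log2(p) = 0.154534
  p = 5/65 = 0.076923: log2(p) = -3.700440, -p*log2(p) = 0.284649
H = 0.497814 + 0.512984 + 0.346232 + 0.506052 + 0.154534 + 0.284649 = 2.302265

H = 2.3023 bits/symbol


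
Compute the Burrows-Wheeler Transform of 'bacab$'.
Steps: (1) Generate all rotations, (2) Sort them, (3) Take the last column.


Rotations (sorted):
  0: $bacab -> last char: b
  1: ab$bac -> last char: c
  2: acab$b -> last char: b
  3: b$baca -> last char: a
  4: bacab$ -> last char: $
  5: cab$ba -> last char: a


BWT = bcba$a


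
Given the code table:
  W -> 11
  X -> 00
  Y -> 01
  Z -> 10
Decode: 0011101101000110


Decoding:
00 -> X
11 -> W
10 -> Z
11 -> W
01 -> Y
00 -> X
01 -> Y
10 -> Z


Result: XWZWYXYZ


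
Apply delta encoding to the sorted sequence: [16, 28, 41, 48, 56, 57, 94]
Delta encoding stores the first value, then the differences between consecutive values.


First value: 16
Deltas:
  28 - 16 = 12
  41 - 28 = 13
  48 - 41 = 7
  56 - 48 = 8
  57 - 56 = 1
  94 - 57 = 37


Delta encoded: [16, 12, 13, 7, 8, 1, 37]


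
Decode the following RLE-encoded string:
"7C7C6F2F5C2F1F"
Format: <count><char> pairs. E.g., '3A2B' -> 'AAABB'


Expanding each <count><char> pair:
  7C -> 'CCCCCCC'
  7C -> 'CCCCCCC'
  6F -> 'FFFFFF'
  2F -> 'FF'
  5C -> 'CCCCC'
  2F -> 'FF'
  1F -> 'F'

Decoded = CCCCCCCCCCCCCCFFFFFFFFCCCCCFFF


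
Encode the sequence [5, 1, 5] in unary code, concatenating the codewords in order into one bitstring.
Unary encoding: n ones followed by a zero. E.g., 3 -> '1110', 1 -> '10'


Encode each number as n ones followed by a terminating 0:
  5 -> 111110 (6 bits)
  1 -> 10 (2 bits)
  5 -> 111110 (6 bits)
Total length = 6 + 2 + 6 = 14 bits.

Unary([5, 1, 5]) = 11111010111110 (14 bits)


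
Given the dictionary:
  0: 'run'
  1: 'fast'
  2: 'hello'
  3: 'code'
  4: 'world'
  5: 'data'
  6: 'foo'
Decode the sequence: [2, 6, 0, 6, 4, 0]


Look up each index in the dictionary:
  2 -> 'hello'
  6 -> 'foo'
  0 -> 'run'
  6 -> 'foo'
  4 -> 'world'
  0 -> 'run'

Decoded: "hello foo run foo world run"


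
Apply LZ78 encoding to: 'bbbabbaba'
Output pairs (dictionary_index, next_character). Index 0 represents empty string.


LZ78 encoding steps:
Dictionary: {0: ''}
Step 1: w='' (idx 0), next='b' -> output (0, 'b'), add 'b' as idx 1
Step 2: w='b' (idx 1), next='b' -> output (1, 'b'), add 'bb' as idx 2
Step 3: w='' (idx 0), next='a' -> output (0, 'a'), add 'a' as idx 3
Step 4: w='bb' (idx 2), next='a' -> output (2, 'a'), add 'bba' as idx 4
Step 5: w='b' (idx 1), next='a' -> output (1, 'a'), add 'ba' as idx 5


Encoded: [(0, 'b'), (1, 'b'), (0, 'a'), (2, 'a'), (1, 'a')]


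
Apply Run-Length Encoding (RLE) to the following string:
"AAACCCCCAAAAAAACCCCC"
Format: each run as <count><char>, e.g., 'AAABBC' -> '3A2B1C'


Scanning runs left to right:
  i=0: run of 'A' x 3 -> '3A'
  i=3: run of 'C' x 5 -> '5C'
  i=8: run of 'A' x 7 -> '7A'
  i=15: run of 'C' x 5 -> '5C'

RLE = 3A5C7A5C


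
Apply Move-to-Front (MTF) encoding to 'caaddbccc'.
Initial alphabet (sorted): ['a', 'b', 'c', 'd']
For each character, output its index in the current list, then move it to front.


MTF encoding:
'c': index 2 in ['a', 'b', 'c', 'd'] -> ['c', 'a', 'b', 'd']
'a': index 1 in ['c', 'a', 'b', 'd'] -> ['a', 'c', 'b', 'd']
'a': index 0 in ['a', 'c', 'b', 'd'] -> ['a', 'c', 'b', 'd']
'd': index 3 in ['a', 'c', 'b', 'd'] -> ['d', 'a', 'c', 'b']
'd': index 0 in ['d', 'a', 'c', 'b'] -> ['d', 'a', 'c', 'b']
'b': index 3 in ['d', 'a', 'c', 'b'] -> ['b', 'd', 'a', 'c']
'c': index 3 in ['b', 'd', 'a', 'c'] -> ['c', 'b', 'd', 'a']
'c': index 0 in ['c', 'b', 'd', 'a'] -> ['c', 'b', 'd', 'a']
'c': index 0 in ['c', 'b', 'd', 'a'] -> ['c', 'b', 'd', 'a']


Output: [2, 1, 0, 3, 0, 3, 3, 0, 0]


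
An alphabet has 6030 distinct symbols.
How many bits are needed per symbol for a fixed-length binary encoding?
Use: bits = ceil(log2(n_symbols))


log2(6030) = 12.5579
Bracket: 2^12 = 4096 < 6030 <= 2^13 = 8192
So ceil(log2(6030)) = 13

bits = ceil(log2(6030)) = ceil(12.5579) = 13 bits


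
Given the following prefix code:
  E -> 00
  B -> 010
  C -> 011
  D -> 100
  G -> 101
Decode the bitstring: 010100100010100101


Decoding step by step:
Bits 010 -> B
Bits 100 -> D
Bits 100 -> D
Bits 010 -> B
Bits 100 -> D
Bits 101 -> G


Decoded message: BDDBDG


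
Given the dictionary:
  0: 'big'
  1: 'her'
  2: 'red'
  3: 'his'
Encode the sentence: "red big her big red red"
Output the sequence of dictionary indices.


Look up each word in the dictionary:
  'red' -> 2
  'big' -> 0
  'her' -> 1
  'big' -> 0
  'red' -> 2
  'red' -> 2

Encoded: [2, 0, 1, 0, 2, 2]


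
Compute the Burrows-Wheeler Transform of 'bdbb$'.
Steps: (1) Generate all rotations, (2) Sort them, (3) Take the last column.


Rotations (sorted):
  0: $bdbb -> last char: b
  1: b$bdb -> last char: b
  2: bb$bd -> last char: d
  3: bdbb$ -> last char: $
  4: dbb$b -> last char: b


BWT = bbd$b


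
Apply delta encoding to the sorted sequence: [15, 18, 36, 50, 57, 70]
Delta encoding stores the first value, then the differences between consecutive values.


First value: 15
Deltas:
  18 - 15 = 3
  36 - 18 = 18
  50 - 36 = 14
  57 - 50 = 7
  70 - 57 = 13


Delta encoded: [15, 3, 18, 14, 7, 13]


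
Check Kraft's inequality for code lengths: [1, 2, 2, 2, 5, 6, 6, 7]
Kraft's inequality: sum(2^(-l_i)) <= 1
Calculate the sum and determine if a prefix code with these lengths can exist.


Sum = 2^(-1) + 2^(-2) + 2^(-2) + 2^(-2) + 2^(-5) + 2^(-6) + 2^(-6) + 2^(-7)
    = 0.5 + 0.25 + 0.25 + 0.25 + 0.03125 + 0.015625 + 0.015625 + 0.0078125
    = 169/128 = 1.3203125
Since 1.3203125 > 1, Kraft's inequality is NOT satisfied.
A prefix code with these lengths CANNOT exist.

Kraft sum = 1.3203125. Not satisfied.


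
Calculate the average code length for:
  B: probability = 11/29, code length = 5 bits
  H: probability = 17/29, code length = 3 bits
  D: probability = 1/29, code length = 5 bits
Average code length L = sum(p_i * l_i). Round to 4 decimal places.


Weighted contributions p_i * l_i:
  B: (11/29) * 5 = 55/29
  H: (17/29) * 3 = 51/29
  D: (1/29) * 5 = 5/29
Sum = (55 + 51 + 5)/29 = 111/29

L = 111/29 = 3.8276 bits/symbol


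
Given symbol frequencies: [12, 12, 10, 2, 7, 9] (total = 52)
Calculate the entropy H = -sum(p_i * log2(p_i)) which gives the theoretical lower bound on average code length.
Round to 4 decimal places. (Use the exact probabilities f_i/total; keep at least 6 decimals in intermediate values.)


Per-symbol terms -p_i * log2(p_i) with p_i = f_i/52:
  p = 12/52 = 0.230769: log2(p) = -2.115477, -p*log2(p) = 0.488187
  p = 12/52 = 0.230769: log2(p) = -2.115477, -p*log2(p) = 0.488187
  p = 10/52 = 0.192308: log2(p) = -2.378512, -p*log2(p) = 0.457406
  p = 2/52 = 0.038462: log2(p) = -4.700440, -p*log2(p) = 0.180786
  p = 7/52 = 0.134615: log2(p) = -2.893085, -p*log2(p) = 0.389454
  p = 9/52 = 0.173077: log2(p) = -2.530515, -p*log2(p) = 0.437974
H = 0.488187 + 0.488187 + 0.457406 + 0.180786 + 0.389454 + 0.437974 = 2.441994

H = 2.442 bits/symbol


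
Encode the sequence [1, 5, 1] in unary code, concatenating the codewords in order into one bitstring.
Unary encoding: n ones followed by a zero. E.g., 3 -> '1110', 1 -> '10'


Encode each number as n ones followed by a terminating 0:
  1 -> 10 (2 bits)
  5 -> 111110 (6 bits)
  1 -> 10 (2 bits)
Total length = 2 + 6 + 2 = 10 bits.

Unary([1, 5, 1]) = 1011111010 (10 bits)


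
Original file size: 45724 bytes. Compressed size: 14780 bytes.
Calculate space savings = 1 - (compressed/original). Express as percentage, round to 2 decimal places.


ratio = compressed/original = 14780/45724 = 0.323244
savings = 1 - ratio = 1 - 0.323244 = 0.676756
as a percentage: 0.676756 * 100 = 67.68%

Space savings = 1 - 14780/45724 = 67.68%


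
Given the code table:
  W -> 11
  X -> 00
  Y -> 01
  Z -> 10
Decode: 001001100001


Decoding:
00 -> X
10 -> Z
01 -> Y
10 -> Z
00 -> X
01 -> Y


Result: XZYZXY


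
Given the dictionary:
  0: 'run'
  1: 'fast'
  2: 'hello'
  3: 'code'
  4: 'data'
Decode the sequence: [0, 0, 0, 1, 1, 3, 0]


Look up each index in the dictionary:
  0 -> 'run'
  0 -> 'run'
  0 -> 'run'
  1 -> 'fast'
  1 -> 'fast'
  3 -> 'code'
  0 -> 'run'

Decoded: "run run run fast fast code run"


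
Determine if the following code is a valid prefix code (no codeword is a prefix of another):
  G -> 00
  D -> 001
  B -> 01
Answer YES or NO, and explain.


Checking each pair (does one codeword prefix another?):
  G='00' vs D='001': prefix -- VIOLATION

NO -- this is NOT a valid prefix code. G (00) is a prefix of D (001).


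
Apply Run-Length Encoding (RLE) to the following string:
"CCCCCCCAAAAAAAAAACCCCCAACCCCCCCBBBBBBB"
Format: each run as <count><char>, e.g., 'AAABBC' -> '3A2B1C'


Scanning runs left to right:
  i=0: run of 'C' x 7 -> '7C'
  i=7: run of 'A' x 10 -> '10A'
  i=17: run of 'C' x 5 -> '5C'
  i=22: run of 'A' x 2 -> '2A'
  i=24: run of 'C' x 7 -> '7C'
  i=31: run of 'B' x 7 -> '7B'

RLE = 7C10A5C2A7C7B


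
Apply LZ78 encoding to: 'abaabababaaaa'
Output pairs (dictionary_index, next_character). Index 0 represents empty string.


LZ78 encoding steps:
Dictionary: {0: ''}
Step 1: w='' (idx 0), next='a' -> output (0, 'a'), add 'a' as idx 1
Step 2: w='' (idx 0), next='b' -> output (0, 'b'), add 'b' as idx 2
Step 3: w='a' (idx 1), next='a' -> output (1, 'a'), add 'aa' as idx 3
Step 4: w='b' (idx 2), next='a' -> output (2, 'a'), add 'ba' as idx 4
Step 5: w='ba' (idx 4), next='b' -> output (4, 'b'), add 'bab' as idx 5
Step 6: w='aa' (idx 3), next='a' -> output (3, 'a'), add 'aaa' as idx 6
Step 7: w='a' (idx 1), end of input -> output (1, '')


Encoded: [(0, 'a'), (0, 'b'), (1, 'a'), (2, 'a'), (4, 'b'), (3, 'a'), (1, '')]


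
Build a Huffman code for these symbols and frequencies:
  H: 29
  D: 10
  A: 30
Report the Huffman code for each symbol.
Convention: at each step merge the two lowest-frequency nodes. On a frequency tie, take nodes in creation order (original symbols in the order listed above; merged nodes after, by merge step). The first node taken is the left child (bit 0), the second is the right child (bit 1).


Huffman tree construction:
Step 1: Merge D(10) + H(29) = 39
Step 2: Merge A(30) + (D+H)(39) = 69
Read each symbol's code off the tree from the root (left child = 0, right child = 1).

Codes:
  H: 11 (length 2)
  D: 10 (length 2)
  A: 0 (length 1)
Average code length: 108/69 = 1.5652 bits/symbol


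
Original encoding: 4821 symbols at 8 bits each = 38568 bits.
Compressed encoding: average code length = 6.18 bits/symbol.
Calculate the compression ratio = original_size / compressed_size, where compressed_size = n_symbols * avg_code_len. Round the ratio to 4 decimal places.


original_size = n_symbols * orig_bits = 4821 * 8 = 38568 bits
compressed_size = n_symbols * avg_code_len = 4821 * 6.18 = 29793.78 bits
ratio = original_size / compressed_size = 38568 / 29793.78 = 1.2945

Compression ratio = 1.2945


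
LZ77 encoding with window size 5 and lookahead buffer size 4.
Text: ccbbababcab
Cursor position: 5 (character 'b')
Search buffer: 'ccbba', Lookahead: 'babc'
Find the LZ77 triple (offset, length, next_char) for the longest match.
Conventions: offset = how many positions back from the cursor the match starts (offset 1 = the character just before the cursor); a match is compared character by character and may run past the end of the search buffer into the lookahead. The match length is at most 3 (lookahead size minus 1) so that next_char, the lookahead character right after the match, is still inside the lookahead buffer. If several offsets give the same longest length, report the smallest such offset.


Try each offset into the search buffer:
  offset=1 (pos 4, char 'a'): match length 0
  offset=2 (pos 3, char 'b'): match length 3
  offset=3 (pos 2, char 'b'): match length 1
  offset=4 (pos 1, char 'c'): match length 0
  offset=5 (pos 0, char 'c'): match length 0
Longest match has length 3 at offset 2.
next_char = character at position 5 + 3 = 8 -> 'c'

Best match: offset=2, length=3 (matching 'bab' starting at position 3)
LZ77 triple: (2, 3, 'c')


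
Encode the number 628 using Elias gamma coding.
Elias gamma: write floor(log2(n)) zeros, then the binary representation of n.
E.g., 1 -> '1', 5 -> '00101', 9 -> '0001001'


num_bits = floor(log2(628)) + 1 = 10
leading_zeros = num_bits - 1 = 9
binary(628) = 1001110100

Elias gamma(628) = '000000000' + '1001110100' = 0000000001001110100 (19 bits)


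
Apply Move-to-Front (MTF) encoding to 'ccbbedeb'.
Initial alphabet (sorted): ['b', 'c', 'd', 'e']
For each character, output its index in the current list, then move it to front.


MTF encoding:
'c': index 1 in ['b', 'c', 'd', 'e'] -> ['c', 'b', 'd', 'e']
'c': index 0 in ['c', 'b', 'd', 'e'] -> ['c', 'b', 'd', 'e']
'b': index 1 in ['c', 'b', 'd', 'e'] -> ['b', 'c', 'd', 'e']
'b': index 0 in ['b', 'c', 'd', 'e'] -> ['b', 'c', 'd', 'e']
'e': index 3 in ['b', 'c', 'd', 'e'] -> ['e', 'b', 'c', 'd']
'd': index 3 in ['e', 'b', 'c', 'd'] -> ['d', 'e', 'b', 'c']
'e': index 1 in ['d', 'e', 'b', 'c'] -> ['e', 'd', 'b', 'c']
'b': index 2 in ['e', 'd', 'b', 'c'] -> ['b', 'e', 'd', 'c']


Output: [1, 0, 1, 0, 3, 3, 1, 2]


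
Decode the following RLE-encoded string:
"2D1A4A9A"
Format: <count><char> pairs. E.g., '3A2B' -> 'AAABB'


Expanding each <count><char> pair:
  2D -> 'DD'
  1A -> 'A'
  4A -> 'AAAA'
  9A -> 'AAAAAAAAA'

Decoded = DDAAAAAAAAAAAAAA


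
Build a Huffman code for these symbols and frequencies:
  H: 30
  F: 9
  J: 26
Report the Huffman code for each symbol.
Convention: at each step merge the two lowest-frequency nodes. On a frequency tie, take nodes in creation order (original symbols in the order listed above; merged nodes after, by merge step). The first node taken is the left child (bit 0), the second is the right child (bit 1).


Huffman tree construction:
Step 1: Merge F(9) + J(26) = 35
Step 2: Merge H(30) + (F+J)(35) = 65
Read each symbol's code off the tree from the root (left child = 0, right child = 1).

Codes:
  H: 0 (length 1)
  F: 10 (length 2)
  J: 11 (length 2)
Average code length: 100/65 = 1.5385 bits/symbol


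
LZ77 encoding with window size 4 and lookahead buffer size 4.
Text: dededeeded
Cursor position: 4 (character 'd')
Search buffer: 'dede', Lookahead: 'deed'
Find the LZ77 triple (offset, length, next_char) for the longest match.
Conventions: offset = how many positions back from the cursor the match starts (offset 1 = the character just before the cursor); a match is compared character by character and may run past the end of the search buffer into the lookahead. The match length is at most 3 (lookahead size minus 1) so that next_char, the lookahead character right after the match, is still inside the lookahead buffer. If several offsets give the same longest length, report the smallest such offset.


Try each offset into the search buffer:
  offset=1 (pos 3, char 'e'): match length 0
  offset=2 (pos 2, char 'd'): match length 2
  offset=3 (pos 1, char 'e'): match length 0
  offset=4 (pos 0, char 'd'): match length 2
Longest match has length 2, found at offsets 2, 4; take the smallest, offset 2.
next_char = character at position 4 + 2 = 6 -> 'e'

Best match: offset=2, length=2 (matching 'de' starting at position 2)
LZ77 triple: (2, 2, 'e')
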